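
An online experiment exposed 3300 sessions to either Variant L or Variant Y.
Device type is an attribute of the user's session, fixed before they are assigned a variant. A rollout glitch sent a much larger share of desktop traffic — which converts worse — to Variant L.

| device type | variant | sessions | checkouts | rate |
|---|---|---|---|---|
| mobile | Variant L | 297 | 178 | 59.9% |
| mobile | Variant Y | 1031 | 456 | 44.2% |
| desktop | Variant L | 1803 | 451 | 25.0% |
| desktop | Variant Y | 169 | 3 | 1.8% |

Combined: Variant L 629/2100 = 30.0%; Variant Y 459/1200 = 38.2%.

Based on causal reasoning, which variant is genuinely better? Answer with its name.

The device type-specific comparison favours Variant L throughout, but the pooled figures favour Variant Y. The question is whether to condition on device type.
Nothing the variant does changes device type; the imbalance is an allocation artefact. With device type also predicting the outcome, the pooled figure is confounded, and the within-stratum comparison is the causal one.
Within each level — mobile: 59.9% vs 44.2%; desktop: 25.0% vs 1.8% — Variant L is higher every time.

Variant L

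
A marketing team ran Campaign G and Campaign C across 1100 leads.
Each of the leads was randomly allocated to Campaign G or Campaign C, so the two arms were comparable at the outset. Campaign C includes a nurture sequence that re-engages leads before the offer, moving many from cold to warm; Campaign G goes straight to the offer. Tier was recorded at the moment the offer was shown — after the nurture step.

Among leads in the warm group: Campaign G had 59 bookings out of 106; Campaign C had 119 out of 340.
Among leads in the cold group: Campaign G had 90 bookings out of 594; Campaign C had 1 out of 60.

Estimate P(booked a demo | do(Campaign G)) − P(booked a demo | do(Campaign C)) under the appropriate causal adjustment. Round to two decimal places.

-0.09

Within every engagement tier level Campaign G has the higher rate, yet pooled Campaign C does — Simpson's reversal.
The distribution of engagement tier is itself part of what the campaign does — it is an intermediate outcome. Holding it fixed would remove that part of the effect; the total effect is the pooled difference.
The causal difference is the pooled difference: 0.213 − 0.300 = -0.087.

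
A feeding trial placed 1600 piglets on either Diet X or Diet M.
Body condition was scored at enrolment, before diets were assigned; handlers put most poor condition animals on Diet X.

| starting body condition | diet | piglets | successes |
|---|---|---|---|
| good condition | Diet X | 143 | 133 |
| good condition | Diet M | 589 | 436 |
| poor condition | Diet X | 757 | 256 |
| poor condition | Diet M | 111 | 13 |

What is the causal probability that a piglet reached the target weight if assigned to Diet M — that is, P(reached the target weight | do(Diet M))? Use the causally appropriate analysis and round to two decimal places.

Diet X is higher inside every starting body condition stratum but Diet M is higher in aggregate. Whether to stratify depends on how starting body condition relates to the diet.
The imbalance in starting body condition arose from how piglets were allocated, not from anything the diet did; and starting body condition independently affects the outcome. The pooled gap is confounded — condition on starting body condition.
Standardising Diet M to the population starting body condition mix: 0.458·436/589 + 0.542·13/111 = 0.402.

0.40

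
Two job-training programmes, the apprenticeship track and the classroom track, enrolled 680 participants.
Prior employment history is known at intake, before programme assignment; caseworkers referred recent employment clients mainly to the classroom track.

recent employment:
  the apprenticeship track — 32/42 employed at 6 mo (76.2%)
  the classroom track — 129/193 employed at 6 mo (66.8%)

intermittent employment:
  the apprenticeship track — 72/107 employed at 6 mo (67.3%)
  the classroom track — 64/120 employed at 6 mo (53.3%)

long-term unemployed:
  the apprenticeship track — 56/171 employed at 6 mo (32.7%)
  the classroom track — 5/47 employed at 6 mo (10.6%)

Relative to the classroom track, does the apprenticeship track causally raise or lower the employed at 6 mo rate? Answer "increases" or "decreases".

increases

Prior employment history differs across programmes for reasons unrelated to any effect of the programme itself, and it separately predicts the outcome — a classic confounder. We must compare within prior employment history levels.
Within each level — recent employment: 76.2% vs 66.8%; intermittent employment: 67.3% vs 53.3%; long-term unemployed: 32.7% vs 10.6% — the apprenticeship track is higher every time.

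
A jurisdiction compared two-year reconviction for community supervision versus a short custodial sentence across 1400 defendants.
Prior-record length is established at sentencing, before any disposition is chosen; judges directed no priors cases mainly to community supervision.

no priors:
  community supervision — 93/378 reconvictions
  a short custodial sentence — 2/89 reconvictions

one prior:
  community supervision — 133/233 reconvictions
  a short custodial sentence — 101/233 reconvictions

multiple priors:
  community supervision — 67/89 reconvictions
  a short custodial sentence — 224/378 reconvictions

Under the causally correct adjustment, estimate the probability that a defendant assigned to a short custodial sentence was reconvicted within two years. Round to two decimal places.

0.35

The prior-record length-specific comparison favours a short custodial sentence throughout, but the pooled figures favour community supervision. The question is whether to condition on prior-record length.
Nothing the disposition does changes prior-record length; the imbalance is an allocation artefact. With prior-record length also predicting the outcome, the pooled figure is confounded, and the within-stratum comparison is the causal one.
Standardising a short custodial sentence to the population prior-record length mix: 0.334·2/89 + 0.333·101/233 + 0.334·224/378 = 0.349.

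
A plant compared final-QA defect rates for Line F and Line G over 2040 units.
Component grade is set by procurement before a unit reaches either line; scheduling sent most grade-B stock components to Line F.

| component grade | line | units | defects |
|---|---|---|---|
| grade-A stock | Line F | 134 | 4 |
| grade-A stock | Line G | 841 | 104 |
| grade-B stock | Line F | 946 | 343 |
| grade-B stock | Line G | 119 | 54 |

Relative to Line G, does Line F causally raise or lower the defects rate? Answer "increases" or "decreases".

Line F is lower inside every component grade stratum but Line G is lower in aggregate. Whether to stratify depends on how component grade relates to the line.
Component grade is set before the line has any effect — it is not caused by the line — and it independently drives the outcome. That makes it a confounder, so the causal comparison is within component grade levels.
Within each level — grade-A stock: 3.0% vs 12.4%; grade-B stock: 36.3% vs 45.4% — Line F is lower every time.

decreases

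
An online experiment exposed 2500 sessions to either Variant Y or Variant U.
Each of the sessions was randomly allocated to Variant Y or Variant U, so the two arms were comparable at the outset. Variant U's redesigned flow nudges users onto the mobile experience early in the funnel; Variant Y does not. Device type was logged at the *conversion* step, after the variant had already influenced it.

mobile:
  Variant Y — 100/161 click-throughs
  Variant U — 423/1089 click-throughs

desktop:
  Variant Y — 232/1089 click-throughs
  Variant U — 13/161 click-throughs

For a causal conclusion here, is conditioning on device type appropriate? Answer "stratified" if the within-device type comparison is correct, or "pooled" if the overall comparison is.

pooled

The distribution of device type is itself part of what the variant does — it is an intermediate outcome. Holding it fixed would remove that part of the effect; the total effect is the pooled difference.
Pooled: Variant Y 26.6% vs Variant U 34.9%; Variant U is higher overall.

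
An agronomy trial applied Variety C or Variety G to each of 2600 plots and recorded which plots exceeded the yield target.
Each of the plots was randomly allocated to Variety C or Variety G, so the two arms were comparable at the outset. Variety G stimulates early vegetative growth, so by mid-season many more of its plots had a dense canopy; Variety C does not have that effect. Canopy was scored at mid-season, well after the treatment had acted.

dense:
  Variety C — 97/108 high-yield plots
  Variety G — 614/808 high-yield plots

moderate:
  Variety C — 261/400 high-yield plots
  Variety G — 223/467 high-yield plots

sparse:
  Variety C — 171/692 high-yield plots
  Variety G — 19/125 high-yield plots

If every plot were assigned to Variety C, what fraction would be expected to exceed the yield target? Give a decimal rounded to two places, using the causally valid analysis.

0.44

Stratifying would compare varietys among plots the varietys themselves sorted into mid-season canopy groups — a form of selection on an intermediate. The unconditioned pooled rates give the total causal effect.
So P(outcome | do(Variety C)) is just the pooled rate for Variety C: 529/1200 = 0.441.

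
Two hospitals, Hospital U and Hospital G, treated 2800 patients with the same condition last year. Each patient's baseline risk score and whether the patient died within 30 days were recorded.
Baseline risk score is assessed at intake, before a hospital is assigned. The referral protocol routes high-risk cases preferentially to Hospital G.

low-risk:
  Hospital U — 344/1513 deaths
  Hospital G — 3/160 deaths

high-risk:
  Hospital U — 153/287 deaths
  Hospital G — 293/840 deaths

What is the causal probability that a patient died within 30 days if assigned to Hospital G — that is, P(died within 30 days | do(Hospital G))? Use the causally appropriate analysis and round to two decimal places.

Nothing the hospital does changes baseline risk score; the imbalance is an allocation artefact. With baseline risk score also predicting the outcome, the pooled figure is confounded, and the within-stratum comparison is the causal one.
Standardising Hospital G to the population baseline risk score mix: 0.598·3/160 + 0.403·293/840 = 0.152.

0.15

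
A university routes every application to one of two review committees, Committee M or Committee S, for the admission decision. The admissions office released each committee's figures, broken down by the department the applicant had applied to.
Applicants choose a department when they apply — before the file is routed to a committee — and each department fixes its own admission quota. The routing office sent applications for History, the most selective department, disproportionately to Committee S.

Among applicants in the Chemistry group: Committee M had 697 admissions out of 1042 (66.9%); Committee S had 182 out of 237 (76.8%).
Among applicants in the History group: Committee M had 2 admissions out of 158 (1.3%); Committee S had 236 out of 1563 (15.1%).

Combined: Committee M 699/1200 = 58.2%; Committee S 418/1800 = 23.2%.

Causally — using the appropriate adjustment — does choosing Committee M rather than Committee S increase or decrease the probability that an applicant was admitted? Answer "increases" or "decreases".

decreases

Committee S is higher inside every department stratum but Committee M is higher in aggregate. Whether to stratify depends on how department relates to the review committee.
The imbalance in department arose from how applicants were allocated, not from anything the review committee did; and department independently affects the outcome. The pooled gap is confounded — condition on department.
Within each level — Chemistry: 66.9% vs 76.8%; History: 1.3% vs 15.1% — Committee S is higher every time.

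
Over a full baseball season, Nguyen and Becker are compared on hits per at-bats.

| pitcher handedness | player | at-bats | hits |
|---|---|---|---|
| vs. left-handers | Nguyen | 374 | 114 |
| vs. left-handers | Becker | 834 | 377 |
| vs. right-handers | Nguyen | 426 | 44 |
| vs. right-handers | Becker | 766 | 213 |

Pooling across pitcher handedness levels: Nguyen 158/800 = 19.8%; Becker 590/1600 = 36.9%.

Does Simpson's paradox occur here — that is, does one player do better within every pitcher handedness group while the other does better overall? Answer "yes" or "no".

Within each pitcher handedness level (vs. left-handers 30.5% vs 45.2%; vs. right-handers 10.3% vs 27.8%), Becker has the higher rate every time. Pooled: 19.8% vs 36.9% — Becker has the higher rate overall. They agree.

no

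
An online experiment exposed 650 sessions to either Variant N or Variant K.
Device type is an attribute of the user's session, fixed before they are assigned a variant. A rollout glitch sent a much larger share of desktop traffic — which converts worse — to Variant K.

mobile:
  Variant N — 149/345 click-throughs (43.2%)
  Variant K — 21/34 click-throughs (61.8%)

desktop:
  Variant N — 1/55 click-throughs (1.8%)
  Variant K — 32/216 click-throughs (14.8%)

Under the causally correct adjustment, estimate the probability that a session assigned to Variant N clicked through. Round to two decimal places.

Within every device type level Variant K has the higher rate, yet pooled Variant N does — Simpson's reversal.
Device type satisfies the back-door criterion: it is not a descendant of the variant, and it blocks the spurious path from variant to outcome. Adjusting for it (i.e., using the within-device type rates) gives the causal effect.
Standardising Variant N to the population device type mix: 0.583·149/345 + 0.417·1/55 = 0.259.

0.26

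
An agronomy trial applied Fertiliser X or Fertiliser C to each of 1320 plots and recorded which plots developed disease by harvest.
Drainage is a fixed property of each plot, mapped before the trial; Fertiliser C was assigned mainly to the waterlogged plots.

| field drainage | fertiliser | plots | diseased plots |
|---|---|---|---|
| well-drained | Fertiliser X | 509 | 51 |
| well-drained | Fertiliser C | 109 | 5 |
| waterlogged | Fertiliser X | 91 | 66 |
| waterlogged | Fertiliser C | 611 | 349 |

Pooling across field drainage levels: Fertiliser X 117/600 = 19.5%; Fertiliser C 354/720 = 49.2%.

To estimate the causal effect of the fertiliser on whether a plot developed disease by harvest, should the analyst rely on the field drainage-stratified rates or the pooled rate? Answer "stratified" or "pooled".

stratified

The field drainage-specific comparison favours Fertiliser C throughout, but the pooled figures favour Fertiliser X. The question is whether to condition on field drainage.
Nothing the fertiliser does changes field drainage; the imbalance is an allocation artefact. With field drainage also predicting the outcome, the pooled figure is confounded, and the within-stratum comparison is the causal one.
Within each level — well-drained: 10.0% vs 4.6%; waterlogged: 72.5% vs 57.1% — Fertiliser C is lower every time.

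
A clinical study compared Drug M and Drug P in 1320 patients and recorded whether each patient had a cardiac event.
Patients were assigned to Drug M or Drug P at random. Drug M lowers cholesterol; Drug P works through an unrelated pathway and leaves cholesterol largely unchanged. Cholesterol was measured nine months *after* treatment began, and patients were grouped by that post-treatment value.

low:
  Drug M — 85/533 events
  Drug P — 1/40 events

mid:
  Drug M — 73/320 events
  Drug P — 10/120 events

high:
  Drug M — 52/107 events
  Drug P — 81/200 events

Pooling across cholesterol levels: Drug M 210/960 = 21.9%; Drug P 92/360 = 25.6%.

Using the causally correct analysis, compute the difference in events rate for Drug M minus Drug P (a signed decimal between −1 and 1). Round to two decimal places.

The stratified and pooled comparisons disagree (Drug P wins within each cholesterol; Drug M wins overall), so the answer turns on the causal role of cholesterol.
Cholesterol lies on the pathway drug → cholesterol → outcome, so adjusting for it blocks the indirect effect. For the total causal effect of drug, use the unadjusted pooled rates.
The causal difference is the pooled difference: 0.219 − 0.256 = -0.037.

-0.04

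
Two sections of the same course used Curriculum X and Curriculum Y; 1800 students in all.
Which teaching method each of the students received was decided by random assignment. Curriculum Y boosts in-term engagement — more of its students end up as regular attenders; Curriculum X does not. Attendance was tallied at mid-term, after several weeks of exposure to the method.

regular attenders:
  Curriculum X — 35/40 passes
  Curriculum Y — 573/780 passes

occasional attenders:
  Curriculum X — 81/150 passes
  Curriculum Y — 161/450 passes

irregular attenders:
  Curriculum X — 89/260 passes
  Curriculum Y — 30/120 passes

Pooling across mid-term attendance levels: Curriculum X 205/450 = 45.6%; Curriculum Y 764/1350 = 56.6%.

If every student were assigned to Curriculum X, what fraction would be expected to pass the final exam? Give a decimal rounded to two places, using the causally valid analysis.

0.46

Within every mid-term attendance level Curriculum X has the higher rate, yet pooled Curriculum Y does — Simpson's reversal.
Mid-term attendance is downstream of the teaching method. One should not condition on a consequence of treatment, so the overall rates are the right comparison.
So P(outcome | do(Curriculum X)) is just the pooled rate for Curriculum X: 205/450 = 0.456.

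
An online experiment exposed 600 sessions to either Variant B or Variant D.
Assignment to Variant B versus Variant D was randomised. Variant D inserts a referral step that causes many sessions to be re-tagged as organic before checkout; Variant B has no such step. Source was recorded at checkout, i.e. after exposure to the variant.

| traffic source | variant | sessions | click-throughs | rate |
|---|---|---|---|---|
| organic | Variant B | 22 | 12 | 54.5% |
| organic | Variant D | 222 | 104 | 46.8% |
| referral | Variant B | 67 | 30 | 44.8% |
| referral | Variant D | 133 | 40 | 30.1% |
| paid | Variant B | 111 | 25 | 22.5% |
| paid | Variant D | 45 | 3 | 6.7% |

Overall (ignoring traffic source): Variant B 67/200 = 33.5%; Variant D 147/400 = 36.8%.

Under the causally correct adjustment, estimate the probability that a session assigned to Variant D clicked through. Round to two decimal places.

0.37

The traffic source-specific comparison favours Variant B throughout, but the pooled figures favour Variant D. The question is whether to condition on traffic source.
Because the variant influences traffic source, traffic source is a post-treatment mediator, not a confounder. Stratifying on it would bias the estimate; the causal effect is the crude pooled difference.
So P(outcome | do(Variant D)) is just the pooled rate for Variant D: 147/400 = 0.367.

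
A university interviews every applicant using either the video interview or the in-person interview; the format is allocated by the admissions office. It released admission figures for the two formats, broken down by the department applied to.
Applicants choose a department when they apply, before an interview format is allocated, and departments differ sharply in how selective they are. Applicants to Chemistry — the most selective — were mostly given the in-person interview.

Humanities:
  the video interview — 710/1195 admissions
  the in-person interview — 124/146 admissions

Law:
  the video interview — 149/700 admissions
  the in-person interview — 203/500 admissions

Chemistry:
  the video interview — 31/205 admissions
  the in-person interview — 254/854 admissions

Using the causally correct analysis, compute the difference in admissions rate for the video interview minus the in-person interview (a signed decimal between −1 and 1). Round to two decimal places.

-0.20

Within every department level the in-person interview has the higher rate, yet pooled the video interview does — Simpson's reversal.
Nothing the interview format does changes department; the imbalance is an allocation artefact. With department also predicting the outcome, the pooled figure is confounded, and the within-stratum comparison is the causal one.
Adjusting over the population distribution of department: 0.372·(0.594−0.849) + 0.333·(0.213−0.406) + 0.294·(0.151−0.297) = -0.202.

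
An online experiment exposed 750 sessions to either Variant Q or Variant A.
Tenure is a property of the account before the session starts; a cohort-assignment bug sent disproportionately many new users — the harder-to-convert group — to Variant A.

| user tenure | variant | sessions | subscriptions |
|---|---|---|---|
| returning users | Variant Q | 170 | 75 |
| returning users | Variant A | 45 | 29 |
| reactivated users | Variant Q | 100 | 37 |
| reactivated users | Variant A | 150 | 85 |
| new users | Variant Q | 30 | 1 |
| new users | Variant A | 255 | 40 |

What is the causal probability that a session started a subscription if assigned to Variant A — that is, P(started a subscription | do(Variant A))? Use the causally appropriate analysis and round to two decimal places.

0.43

User tenure is set before the variant has any effect — it is not caused by the variant — and it independently drives the outcome. That makes it a confounder, so the causal comparison is within user tenure levels.
Standardising Variant A to the population user tenure mix: 0.287·29/45 + 0.333·85/150 + 0.380·40/255 = 0.433.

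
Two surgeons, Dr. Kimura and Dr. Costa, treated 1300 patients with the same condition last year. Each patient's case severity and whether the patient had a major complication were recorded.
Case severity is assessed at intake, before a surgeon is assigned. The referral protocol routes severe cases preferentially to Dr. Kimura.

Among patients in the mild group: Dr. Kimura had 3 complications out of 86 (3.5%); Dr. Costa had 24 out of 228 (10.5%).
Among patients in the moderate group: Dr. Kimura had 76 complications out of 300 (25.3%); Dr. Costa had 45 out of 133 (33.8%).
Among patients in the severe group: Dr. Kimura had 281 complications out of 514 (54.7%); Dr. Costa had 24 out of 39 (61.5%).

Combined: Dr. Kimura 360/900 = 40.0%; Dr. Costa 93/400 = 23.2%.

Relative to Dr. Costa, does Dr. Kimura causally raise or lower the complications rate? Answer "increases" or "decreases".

Case severity is set before the surgeon has any effect — it is not caused by the surgeon — and it independently drives the outcome. That makes it a confounder, so the causal comparison is within case severity levels.
Within each level — mild: 3.5% vs 10.5%; moderate: 25.3% vs 33.8%; severe: 54.7% vs 61.5% — Dr. Kimura is lower every time.

decreases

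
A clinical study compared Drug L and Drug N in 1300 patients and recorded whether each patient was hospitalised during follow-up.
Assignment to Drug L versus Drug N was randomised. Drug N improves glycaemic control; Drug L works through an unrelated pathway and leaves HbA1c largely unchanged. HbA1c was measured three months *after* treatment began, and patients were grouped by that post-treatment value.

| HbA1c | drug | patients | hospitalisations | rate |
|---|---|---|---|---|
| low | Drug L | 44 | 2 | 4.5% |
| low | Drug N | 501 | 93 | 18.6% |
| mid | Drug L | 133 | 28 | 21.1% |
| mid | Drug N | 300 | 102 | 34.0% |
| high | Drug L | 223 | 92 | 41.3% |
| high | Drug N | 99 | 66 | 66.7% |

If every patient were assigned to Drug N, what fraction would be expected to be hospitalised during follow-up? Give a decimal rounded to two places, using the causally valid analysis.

HbA1c is recorded after the drug and is itself shifted by it — it sits on the causal path from drug to outcome. Conditioning on a mediator would strip out part of the effect we want; the pooled comparison gives the total causal effect.
So P(outcome | do(Drug N)) is just the pooled rate for Drug N: 261/900 = 0.290.

0.29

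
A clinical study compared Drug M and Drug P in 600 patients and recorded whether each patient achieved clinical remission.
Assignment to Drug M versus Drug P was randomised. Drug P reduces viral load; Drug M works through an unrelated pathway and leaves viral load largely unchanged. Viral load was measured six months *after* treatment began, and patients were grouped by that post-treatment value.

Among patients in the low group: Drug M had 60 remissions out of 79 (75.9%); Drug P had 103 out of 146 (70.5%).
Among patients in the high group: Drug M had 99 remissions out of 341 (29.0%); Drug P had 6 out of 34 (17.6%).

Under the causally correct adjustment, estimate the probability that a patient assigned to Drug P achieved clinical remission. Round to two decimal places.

Drug M is higher inside every viral load stratum but Drug P is higher in aggregate. Whether to stratify depends on how viral load relates to the drug.
The distribution of viral load is itself part of what the drug does — it is an intermediate outcome. Holding it fixed would remove that part of the effect; the total effect is the pooled difference.
So P(outcome | do(Drug P)) is just the pooled rate for Drug P: 109/180 = 0.606.

0.61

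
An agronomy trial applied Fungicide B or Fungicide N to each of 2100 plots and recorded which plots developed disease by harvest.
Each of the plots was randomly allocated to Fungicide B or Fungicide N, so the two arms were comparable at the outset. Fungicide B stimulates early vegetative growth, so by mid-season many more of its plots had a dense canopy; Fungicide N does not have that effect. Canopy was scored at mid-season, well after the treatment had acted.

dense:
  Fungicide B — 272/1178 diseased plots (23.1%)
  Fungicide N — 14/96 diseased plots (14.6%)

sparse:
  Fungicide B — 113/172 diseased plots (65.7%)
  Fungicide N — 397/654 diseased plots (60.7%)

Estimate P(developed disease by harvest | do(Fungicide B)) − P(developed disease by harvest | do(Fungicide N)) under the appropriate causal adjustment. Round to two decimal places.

The mid-season canopy-specific comparison favours Fungicide N throughout, but the pooled figures favour Fungicide B. The question is whether to condition on mid-season canopy.
Mid-season canopy is downstream of the fungicide. One should not condition on a consequence of treatment, so the overall rates are the right comparison.
The causal difference is the pooled difference: 0.285 − 0.548 = -0.263.

-0.26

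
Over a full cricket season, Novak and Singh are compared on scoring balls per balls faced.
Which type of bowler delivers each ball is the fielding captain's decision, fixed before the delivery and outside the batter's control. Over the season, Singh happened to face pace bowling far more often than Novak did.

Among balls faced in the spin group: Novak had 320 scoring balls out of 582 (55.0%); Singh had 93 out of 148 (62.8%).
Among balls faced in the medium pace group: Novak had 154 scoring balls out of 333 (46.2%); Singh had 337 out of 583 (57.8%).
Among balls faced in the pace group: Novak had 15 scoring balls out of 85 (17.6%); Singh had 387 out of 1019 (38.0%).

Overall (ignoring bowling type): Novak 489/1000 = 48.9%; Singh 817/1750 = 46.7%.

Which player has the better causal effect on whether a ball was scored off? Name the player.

Singh

Singh is higher inside every bowling type stratum but Novak is higher in aggregate. Whether to stratify depends on how bowling type relates to the player.
Bowling type is set before the player has any effect — it is not caused by the player — and it independently drives the outcome. That makes it a confounder, so the causal comparison is within bowling type levels.
Within each level — spin: 55.0% vs 62.8%; medium pace: 46.2% vs 57.8%; pace: 17.6% vs 38.0% — Singh is higher every time.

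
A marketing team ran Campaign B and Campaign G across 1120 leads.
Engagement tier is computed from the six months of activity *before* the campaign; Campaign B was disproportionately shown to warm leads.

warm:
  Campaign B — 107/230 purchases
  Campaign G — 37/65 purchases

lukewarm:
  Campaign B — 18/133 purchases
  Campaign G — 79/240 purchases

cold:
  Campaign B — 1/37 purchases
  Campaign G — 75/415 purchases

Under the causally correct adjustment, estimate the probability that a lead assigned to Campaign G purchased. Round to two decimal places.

Campaign G is higher inside every engagement tier stratum but Campaign B is higher in aggregate. Whether to stratify depends on how engagement tier relates to the campaign.
Nothing the campaign does changes engagement tier; the imbalance is an allocation artefact. With engagement tier also predicting the outcome, the pooled figure is confounded, and the within-stratum comparison is the causal one.
Standardising Campaign G to the population engagement tier mix: 0.263·37/65 + 0.333·79/240 + 0.404·75/415 = 0.332.

0.33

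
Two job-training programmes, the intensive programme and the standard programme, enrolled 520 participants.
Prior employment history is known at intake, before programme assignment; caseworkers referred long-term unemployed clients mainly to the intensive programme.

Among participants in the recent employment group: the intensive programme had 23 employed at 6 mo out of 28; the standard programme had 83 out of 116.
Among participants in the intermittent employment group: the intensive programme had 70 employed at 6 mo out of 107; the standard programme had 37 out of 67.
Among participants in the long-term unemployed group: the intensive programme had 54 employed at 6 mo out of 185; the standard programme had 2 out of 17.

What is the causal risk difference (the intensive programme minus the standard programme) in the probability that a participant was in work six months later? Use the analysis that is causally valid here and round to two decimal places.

Within every prior employment history level the intensive programme has the higher rate, yet pooled the standard programme does — Simpson's reversal.
Prior employment history differs across programmes for reasons unrelated to any effect of the programme itself, and it separately predicts the outcome — a classic confounder. We must compare within prior employment history levels.
Adjusting over the population distribution of prior employment history: 0.277·(0.821−0.716) + 0.335·(0.654−0.552) + 0.388·(0.292−0.118) = +0.131.

+0.13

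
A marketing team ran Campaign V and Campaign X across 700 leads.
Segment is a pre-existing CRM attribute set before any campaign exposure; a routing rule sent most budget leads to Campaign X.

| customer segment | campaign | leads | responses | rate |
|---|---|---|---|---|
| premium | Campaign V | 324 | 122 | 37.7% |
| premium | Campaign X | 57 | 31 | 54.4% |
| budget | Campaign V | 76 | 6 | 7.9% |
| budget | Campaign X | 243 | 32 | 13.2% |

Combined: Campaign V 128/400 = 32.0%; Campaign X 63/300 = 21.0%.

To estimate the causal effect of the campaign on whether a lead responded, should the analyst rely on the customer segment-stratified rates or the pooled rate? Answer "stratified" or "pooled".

Nothing the campaign does changes customer segment; the imbalance is an allocation artefact. With customer segment also predicting the outcome, the pooled figure is confounded, and the within-stratum comparison is the causal one.
Within each level — premium: 37.7% vs 54.4%; budget: 7.9% vs 13.2% — Campaign X is higher every time.

stratified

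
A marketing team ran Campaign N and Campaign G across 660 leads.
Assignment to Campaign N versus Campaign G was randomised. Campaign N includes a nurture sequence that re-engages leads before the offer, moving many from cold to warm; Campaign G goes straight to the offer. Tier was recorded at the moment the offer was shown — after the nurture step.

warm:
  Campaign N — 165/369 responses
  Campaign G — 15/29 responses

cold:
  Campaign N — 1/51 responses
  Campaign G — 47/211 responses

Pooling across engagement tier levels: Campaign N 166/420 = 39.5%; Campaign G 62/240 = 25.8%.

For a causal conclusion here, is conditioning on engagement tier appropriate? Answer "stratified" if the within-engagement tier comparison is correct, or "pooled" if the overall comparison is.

Campaign G is higher inside every engagement tier stratum but Campaign N is higher in aggregate. Whether to stratify depends on how engagement tier relates to the campaign.
Stratifying would compare campaigns among leads the campaigns themselves sorted into engagement tier groups — a form of selection on an intermediate. The unconditioned pooled rates give the total causal effect.
Pooled: Campaign N 39.5% vs Campaign G 25.8%; Campaign N is higher overall.

pooled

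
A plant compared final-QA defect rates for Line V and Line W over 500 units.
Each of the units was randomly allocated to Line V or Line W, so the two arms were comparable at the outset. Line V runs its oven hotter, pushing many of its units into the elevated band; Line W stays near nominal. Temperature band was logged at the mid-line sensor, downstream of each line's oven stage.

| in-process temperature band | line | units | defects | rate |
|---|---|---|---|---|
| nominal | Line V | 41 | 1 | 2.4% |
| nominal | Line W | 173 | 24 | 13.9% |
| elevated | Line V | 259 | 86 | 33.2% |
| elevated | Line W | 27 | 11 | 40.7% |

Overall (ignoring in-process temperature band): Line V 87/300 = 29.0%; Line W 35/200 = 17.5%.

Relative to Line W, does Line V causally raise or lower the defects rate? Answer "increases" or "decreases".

In-process temperature band is downstream of the line. One should not condition on a consequence of treatment, so the overall rates are the right comparison.
Pooled: Line V 29.0% vs Line W 17.5%; Line W is lower overall.

increases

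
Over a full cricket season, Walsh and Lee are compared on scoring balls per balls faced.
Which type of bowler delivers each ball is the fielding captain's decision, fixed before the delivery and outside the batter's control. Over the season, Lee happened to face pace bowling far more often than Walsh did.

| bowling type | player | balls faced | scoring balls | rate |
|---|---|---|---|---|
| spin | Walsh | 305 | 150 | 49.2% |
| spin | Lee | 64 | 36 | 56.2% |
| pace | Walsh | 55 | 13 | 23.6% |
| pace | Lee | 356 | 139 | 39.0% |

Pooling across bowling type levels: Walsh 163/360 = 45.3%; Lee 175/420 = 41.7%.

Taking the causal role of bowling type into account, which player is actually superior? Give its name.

Nothing the player does changes bowling type; the imbalance is an allocation artefact. With bowling type also predicting the outcome, the pooled figure is confounded, and the within-stratum comparison is the causal one.
Within each level — spin: 49.2% vs 56.2%; pace: 23.6% vs 39.0% — Lee is higher every time.

Lee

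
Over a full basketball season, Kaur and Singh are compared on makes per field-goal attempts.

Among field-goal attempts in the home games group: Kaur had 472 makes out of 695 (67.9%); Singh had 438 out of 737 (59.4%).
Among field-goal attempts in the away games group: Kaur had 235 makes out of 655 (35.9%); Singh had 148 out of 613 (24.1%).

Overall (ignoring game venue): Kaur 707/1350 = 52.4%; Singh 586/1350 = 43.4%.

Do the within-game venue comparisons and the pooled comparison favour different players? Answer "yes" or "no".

no

Within each game venue level (home games 67.9% vs 59.4%; away games 35.9% vs 24.1%), Kaur has the higher rate every time. Pooled: 52.4% vs 43.4% — Kaur has the higher rate overall. They agree.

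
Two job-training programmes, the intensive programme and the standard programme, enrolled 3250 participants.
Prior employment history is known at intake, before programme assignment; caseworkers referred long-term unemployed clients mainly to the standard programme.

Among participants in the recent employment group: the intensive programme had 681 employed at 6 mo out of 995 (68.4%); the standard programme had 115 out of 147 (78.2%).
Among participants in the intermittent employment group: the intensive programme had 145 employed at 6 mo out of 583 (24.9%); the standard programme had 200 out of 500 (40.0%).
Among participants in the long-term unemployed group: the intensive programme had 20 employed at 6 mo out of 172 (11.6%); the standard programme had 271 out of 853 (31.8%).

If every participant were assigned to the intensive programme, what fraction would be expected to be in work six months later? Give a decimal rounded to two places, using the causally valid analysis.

Prior employment history differs across programmes for reasons unrelated to any effect of the programme itself, and it separately predicts the outcome — a classic confounder. We must compare within prior employment history levels.
Standardising the intensive programme to the population prior employment history mix: 0.351·681/995 + 0.333·145/583 + 0.315·20/172 = 0.360.

0.36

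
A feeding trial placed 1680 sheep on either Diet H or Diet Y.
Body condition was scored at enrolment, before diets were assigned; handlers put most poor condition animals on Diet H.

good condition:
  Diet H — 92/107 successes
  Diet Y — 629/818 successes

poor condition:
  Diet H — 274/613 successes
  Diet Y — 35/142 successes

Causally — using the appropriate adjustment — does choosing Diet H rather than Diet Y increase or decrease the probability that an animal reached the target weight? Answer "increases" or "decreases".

Within every starting body condition level Diet H has the higher rate, yet pooled Diet Y does — Simpson's reversal.
Here starting body condition is a common cause — it drives both which diet a case falls under and the outcome. The crude comparison mixes populations; the stratum-specific rates are the causally relevant ones.
Within each level — good condition: 86.0% vs 76.9%; poor condition: 44.7% vs 24.6% — Diet H is higher every time.

increases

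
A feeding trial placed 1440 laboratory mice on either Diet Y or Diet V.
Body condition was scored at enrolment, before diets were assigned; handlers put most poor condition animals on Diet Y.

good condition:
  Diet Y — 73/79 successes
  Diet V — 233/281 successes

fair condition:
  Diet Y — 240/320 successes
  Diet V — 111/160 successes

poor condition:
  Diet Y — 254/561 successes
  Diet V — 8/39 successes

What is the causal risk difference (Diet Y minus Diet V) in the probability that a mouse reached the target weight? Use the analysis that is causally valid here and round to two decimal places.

Starting body condition satisfies the back-door criterion: it is not a descendant of the diet, and it blocks the spurious path from diet to outcome. Adjusting for it (i.e., using the within-starting body condition rates) gives the causal effect.
Adjusting over the population distribution of starting body condition: 0.250·(0.924−0.829) + 0.333·(0.750−0.694) + 0.417·(0.453−0.205) = +0.146.

+0.15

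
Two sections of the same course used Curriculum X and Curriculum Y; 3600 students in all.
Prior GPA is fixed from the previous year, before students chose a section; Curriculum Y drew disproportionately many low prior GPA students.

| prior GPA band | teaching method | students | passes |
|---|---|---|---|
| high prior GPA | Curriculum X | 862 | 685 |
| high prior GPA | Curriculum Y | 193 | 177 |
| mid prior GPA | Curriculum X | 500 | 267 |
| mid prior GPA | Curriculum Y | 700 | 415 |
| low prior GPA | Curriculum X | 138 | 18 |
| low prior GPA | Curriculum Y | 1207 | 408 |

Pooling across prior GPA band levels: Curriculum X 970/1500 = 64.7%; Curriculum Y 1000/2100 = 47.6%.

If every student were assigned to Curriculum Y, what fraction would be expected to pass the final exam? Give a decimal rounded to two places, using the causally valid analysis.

Since prior GPA band is a pre-existing factor (not a product of the teaching method) and it affects the outcome on its own, it is a confounder. The stratified rates, not the pooled rate, identify the causal effect.
Standardising Curriculum Y to the population prior GPA band mix: 0.293·177/193 + 0.333·415/700 + 0.374·408/1207 = 0.593.

0.59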